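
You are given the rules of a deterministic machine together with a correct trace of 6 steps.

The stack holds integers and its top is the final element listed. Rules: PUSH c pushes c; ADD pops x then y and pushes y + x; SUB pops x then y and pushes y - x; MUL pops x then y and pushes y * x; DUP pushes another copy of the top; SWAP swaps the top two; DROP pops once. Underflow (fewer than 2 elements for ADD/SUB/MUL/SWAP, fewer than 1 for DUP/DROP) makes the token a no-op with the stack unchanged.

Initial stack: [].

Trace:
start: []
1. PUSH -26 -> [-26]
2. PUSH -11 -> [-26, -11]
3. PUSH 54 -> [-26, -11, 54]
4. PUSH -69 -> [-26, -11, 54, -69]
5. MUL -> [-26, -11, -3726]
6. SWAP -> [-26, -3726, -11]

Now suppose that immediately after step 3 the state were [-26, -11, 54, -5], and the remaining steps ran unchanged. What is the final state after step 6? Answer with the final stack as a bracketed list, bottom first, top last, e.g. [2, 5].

state after step 3 := [-26, -11, 54, -5]
4. PUSH -69 -> [-26, -11, 54, -5, -69]
5. MUL -> [-26, -11, 54, 345]
6. SWAP -> [-26, -11, 345, 54]

[-26, -11, 345, 54]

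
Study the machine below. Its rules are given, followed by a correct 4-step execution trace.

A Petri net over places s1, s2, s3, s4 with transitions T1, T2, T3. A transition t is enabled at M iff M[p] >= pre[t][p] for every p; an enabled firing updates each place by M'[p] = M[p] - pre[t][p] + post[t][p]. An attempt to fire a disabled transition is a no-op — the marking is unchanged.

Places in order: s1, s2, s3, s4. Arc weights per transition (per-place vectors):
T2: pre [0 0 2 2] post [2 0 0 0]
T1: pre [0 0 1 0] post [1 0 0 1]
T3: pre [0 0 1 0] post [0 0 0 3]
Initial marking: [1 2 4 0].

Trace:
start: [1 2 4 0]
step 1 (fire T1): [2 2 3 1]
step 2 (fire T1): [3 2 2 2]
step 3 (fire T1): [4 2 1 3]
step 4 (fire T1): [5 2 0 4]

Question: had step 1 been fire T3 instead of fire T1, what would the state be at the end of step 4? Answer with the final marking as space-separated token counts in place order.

(re-executing from step 1 with the substitution; state before step 1: [1 2 4 0])
step 1 (fire T3): [1 2 3 3]
step 2 (fire T1): [2 2 2 4]
step 3 (fire T1): [3 2 1 5]
step 4 (fire T1): [4 2 0 6]

4 2 0 6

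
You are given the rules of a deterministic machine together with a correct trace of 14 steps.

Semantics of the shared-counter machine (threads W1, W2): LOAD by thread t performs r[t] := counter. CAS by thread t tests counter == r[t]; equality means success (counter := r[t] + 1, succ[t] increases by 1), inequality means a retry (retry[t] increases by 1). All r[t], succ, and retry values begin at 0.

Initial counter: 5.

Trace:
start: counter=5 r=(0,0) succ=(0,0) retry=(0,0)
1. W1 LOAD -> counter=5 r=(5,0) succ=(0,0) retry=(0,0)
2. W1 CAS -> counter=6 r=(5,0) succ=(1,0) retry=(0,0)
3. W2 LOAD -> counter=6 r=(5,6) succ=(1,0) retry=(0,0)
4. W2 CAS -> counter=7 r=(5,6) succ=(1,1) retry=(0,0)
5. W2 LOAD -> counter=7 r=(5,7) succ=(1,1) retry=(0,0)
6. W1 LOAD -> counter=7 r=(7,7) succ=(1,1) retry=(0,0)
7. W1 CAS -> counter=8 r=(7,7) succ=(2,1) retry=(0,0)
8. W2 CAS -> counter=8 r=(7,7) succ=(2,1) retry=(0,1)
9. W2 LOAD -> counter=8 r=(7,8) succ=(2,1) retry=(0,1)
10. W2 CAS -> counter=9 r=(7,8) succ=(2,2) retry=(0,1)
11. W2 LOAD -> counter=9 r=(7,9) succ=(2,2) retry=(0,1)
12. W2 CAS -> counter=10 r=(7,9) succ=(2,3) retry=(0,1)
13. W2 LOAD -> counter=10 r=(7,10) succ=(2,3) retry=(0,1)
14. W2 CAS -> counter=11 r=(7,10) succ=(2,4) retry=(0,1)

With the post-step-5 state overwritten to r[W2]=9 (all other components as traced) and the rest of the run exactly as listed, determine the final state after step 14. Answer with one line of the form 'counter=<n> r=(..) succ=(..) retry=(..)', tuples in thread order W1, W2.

state after step 5 := counter=7 r=(5,9) succ=(1,1) retry=(0,0)
6. W1 LOAD -> counter=7 r=(7,9) succ=(1,1) retry=(0,0)
7. W1 CAS -> counter=8 r=(7,9) succ=(2,1) retry=(0,0)
8. W2 CAS -> counter=8 r=(7,9) succ=(2,1) retry=(0,1)
9. W2 LOAD -> counter=8 r=(7,8) succ=(2,1) retry=(0,1)
10. W2 CAS -> counter=9 r=(7,8) succ=(2,2) retry=(0,1)
11. W2 LOAD -> counter=9 r=(7,9) succ=(2,2) retry=(0,1)
12. W2 CAS -> counter=10 r=(7,9) succ=(2,3) retry=(0,1)
13. W2 LOAD -> counter=10 r=(7,10) succ=(2,3) retry=(0,1)
14. W2 CAS -> counter=11 r=(7,10) succ=(2,4) retry=(0,1)

counter=11 r=(7,10) succ=(2,4) retry=(0,1)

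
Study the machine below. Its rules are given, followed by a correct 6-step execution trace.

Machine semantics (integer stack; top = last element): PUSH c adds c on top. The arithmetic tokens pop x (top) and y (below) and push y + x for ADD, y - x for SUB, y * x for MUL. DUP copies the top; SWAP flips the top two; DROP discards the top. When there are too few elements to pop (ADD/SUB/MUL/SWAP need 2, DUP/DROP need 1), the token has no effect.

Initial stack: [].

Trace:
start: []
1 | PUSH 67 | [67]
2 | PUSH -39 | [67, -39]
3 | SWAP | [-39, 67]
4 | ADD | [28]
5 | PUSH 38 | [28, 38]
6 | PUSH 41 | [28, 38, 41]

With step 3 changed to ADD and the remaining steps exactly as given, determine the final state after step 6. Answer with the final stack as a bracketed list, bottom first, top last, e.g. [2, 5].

(re-executing from step 3 with the substitution; state before step 3: [67, -39])
3 | ADD | [28]
4 | ADD | [28]
5 | PUSH 38 | [28, 38]
6 | PUSH 41 | [28, 38, 41]

[28, 38, 41]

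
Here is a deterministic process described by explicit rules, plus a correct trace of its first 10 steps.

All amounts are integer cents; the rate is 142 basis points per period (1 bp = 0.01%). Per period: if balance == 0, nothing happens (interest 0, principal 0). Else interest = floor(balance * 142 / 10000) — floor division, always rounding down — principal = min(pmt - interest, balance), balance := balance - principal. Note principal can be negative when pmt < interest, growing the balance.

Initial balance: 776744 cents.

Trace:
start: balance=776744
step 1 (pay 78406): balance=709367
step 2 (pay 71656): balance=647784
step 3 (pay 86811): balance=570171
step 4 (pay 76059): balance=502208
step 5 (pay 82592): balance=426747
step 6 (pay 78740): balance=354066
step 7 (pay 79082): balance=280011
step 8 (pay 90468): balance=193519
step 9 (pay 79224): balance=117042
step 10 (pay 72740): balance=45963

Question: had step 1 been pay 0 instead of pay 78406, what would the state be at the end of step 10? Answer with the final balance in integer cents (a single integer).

134977

(re-executing from step 1 with the substitution; state before step 1: balance=776744)
step 1 (pay 0): balance=787773
step 2 (pay 71656): balance=727303
step 3 (pay 86811): balance=650819
step 4 (pay 76059): balance=584001
step 5 (pay 82592): balance=509701
step 6 (pay 78740): balance=438198
step 7 (pay 79082): balance=365338
step 8 (pay 90468): balance=280057
step 9 (pay 79224): balance=204809
step 10 (pay 72740): balance=134977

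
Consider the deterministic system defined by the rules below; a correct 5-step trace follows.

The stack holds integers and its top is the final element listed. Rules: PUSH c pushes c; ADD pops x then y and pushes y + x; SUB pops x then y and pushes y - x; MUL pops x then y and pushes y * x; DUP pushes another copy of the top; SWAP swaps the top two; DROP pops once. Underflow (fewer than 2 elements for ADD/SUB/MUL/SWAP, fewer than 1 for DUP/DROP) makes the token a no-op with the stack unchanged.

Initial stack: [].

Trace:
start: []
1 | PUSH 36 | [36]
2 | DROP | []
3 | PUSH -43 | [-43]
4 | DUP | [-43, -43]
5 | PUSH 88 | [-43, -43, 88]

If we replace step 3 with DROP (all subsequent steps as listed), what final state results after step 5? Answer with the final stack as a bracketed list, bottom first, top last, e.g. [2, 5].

[88]

(re-executing from step 3 with the substitution; state before step 3: [])
3 | DROP | []
4 | DUP | []
5 | PUSH 88 | [88]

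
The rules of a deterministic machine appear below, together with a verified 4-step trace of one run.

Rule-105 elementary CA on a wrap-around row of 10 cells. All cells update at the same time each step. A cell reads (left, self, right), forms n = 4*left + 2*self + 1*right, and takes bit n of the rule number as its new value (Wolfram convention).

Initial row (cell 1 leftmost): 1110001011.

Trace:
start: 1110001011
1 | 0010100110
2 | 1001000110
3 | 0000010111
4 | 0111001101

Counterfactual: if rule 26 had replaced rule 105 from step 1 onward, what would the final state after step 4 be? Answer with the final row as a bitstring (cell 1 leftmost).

(re-executing steps 1..4 under rule 26; state before step 1: 1110001011)
1 | 0001010010
2 | 0010001101
3 | 1101011000
4 | 1000010101

1000010101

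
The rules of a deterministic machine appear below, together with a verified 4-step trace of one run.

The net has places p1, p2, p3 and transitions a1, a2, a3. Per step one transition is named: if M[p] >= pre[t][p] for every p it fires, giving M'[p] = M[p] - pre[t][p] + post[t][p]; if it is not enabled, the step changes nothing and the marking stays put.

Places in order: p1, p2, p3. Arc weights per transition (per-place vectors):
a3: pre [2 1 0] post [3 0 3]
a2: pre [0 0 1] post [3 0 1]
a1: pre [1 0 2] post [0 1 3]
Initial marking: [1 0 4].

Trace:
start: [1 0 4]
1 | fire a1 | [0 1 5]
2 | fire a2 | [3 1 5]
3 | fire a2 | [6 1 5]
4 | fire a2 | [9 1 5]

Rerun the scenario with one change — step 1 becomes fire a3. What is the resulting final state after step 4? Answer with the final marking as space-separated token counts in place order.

10 0 4

(re-executing from step 1 with the substitution; state before step 1: [1 0 4])
1 | fire a3 | [1 0 4]
2 | fire a2 | [4 0 4]
3 | fire a2 | [7 0 4]
4 | fire a2 | [10 0 4]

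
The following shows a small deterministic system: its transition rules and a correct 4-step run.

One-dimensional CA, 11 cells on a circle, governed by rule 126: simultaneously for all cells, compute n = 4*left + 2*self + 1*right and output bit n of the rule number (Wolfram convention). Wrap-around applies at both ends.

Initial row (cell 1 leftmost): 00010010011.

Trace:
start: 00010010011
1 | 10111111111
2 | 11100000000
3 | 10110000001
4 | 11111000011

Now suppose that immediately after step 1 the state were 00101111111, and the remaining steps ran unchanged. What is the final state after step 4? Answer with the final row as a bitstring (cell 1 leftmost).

10011110111

state after step 1 := 00101111111
2 | 11111000001
3 | 00001100011
4 | 10011110111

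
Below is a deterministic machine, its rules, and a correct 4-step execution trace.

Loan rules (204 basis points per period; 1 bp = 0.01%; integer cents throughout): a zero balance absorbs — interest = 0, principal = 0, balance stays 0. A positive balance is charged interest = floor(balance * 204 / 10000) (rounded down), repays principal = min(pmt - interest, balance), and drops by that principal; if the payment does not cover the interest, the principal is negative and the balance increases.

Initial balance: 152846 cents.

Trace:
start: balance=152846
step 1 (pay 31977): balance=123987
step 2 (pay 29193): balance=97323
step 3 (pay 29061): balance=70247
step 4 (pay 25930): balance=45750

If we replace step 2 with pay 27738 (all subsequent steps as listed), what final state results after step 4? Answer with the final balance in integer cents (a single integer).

47265

(re-executing from step 2 with the substitution; state before step 2: balance=123987)
step 2 (pay 27738): balance=98778
step 3 (pay 29061): balance=71732
step 4 (pay 25930): balance=47265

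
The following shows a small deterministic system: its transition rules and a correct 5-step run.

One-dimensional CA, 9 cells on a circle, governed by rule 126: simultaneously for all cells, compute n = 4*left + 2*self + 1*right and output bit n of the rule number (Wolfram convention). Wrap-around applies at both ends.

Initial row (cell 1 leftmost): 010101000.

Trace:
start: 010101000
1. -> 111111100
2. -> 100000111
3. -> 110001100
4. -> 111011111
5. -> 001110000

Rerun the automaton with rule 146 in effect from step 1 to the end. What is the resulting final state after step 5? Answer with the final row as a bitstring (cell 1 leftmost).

101010100

(re-executing steps 1..5 under rule 146; state before step 1: 010101000)
1. -> 100000100
2. -> 010001011
3. -> 001010000
4. -> 010001000
5. -> 101010100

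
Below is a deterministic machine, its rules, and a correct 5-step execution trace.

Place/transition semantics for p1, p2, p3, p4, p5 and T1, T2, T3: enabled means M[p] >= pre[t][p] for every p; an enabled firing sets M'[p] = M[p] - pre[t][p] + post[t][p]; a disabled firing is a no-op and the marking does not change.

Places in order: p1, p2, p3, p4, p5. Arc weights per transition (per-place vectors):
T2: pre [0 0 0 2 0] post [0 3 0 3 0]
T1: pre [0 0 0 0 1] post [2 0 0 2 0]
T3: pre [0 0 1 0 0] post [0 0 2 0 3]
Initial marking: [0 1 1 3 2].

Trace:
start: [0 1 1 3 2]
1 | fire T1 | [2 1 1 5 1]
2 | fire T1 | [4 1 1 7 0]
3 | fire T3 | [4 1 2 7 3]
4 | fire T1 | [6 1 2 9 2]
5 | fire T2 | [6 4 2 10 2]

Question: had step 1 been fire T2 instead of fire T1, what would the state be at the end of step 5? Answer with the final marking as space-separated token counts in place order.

4 7 2 9 3

(re-executing from step 1 with the substitution; state before step 1: [0 1 1 3 2])
1 | fire T2 | [0 4 1 4 2]
2 | fire T1 | [2 4 1 6 1]
3 | fire T3 | [2 4 2 6 4]
4 | fire T1 | [4 4 2 8 3]
5 | fire T2 | [4 7 2 9 3]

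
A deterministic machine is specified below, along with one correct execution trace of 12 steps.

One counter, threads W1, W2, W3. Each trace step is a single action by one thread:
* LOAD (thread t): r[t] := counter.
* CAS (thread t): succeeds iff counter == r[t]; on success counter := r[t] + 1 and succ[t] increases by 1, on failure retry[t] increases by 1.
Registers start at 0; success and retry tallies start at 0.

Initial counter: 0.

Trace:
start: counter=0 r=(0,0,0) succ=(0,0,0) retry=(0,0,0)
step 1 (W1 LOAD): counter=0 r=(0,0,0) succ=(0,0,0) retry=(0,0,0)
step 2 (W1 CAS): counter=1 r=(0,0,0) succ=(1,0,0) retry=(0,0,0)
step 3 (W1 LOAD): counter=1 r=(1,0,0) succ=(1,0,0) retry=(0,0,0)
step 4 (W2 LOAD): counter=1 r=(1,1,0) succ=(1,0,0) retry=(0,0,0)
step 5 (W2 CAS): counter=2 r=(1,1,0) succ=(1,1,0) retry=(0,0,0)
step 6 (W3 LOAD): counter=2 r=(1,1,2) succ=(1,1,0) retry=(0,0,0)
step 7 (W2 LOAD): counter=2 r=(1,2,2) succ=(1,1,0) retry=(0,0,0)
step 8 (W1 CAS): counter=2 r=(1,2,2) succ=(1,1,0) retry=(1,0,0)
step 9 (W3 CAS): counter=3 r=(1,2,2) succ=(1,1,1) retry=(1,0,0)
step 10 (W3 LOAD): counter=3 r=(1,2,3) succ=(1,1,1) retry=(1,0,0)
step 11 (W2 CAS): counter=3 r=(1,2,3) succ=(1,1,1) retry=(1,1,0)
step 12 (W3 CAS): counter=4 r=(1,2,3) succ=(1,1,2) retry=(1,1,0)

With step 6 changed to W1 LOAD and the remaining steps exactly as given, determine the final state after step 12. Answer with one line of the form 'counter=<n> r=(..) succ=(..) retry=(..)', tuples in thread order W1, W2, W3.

counter=4 r=(2,2,3) succ=(2,1,1) retry=(0,1,1)

(re-executing from step 6 with the substitution; state before step 6: counter=2 r=(1,1,0) succ=(1,1,0) retry=(0,0,0))
step 6 (W1 LOAD): counter=2 r=(2,1,0) succ=(1,1,0) retry=(0,0,0)
step 7 (W2 LOAD): counter=2 r=(2,2,0) succ=(1,1,0) retry=(0,0,0)
step 8 (W1 CAS): counter=3 r=(2,2,0) succ=(2,1,0) retry=(0,0,0)
step 9 (W3 CAS): counter=3 r=(2,2,0) succ=(2,1,0) retry=(0,0,1)
step 10 (W3 LOAD): counter=3 r=(2,2,3) succ=(2,1,0) retry=(0,0,1)
step 11 (W2 CAS): counter=3 r=(2,2,3) succ=(2,1,0) retry=(0,1,1)
step 12 (W3 CAS): counter=4 r=(2,2,3) succ=(2,1,1) retry=(0,1,1)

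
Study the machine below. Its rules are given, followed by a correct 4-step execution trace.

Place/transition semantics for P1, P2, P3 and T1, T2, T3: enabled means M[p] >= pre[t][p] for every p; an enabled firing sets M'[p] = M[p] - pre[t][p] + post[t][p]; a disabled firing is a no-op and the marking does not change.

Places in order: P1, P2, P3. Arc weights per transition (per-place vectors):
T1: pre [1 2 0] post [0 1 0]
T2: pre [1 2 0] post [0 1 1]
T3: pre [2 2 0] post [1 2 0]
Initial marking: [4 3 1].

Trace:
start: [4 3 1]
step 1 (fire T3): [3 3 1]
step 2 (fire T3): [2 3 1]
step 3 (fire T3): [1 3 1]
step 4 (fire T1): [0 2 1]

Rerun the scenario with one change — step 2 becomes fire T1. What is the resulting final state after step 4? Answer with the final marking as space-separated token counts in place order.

(re-executing from step 2 with the substitution; state before step 2: [3 3 1])
step 2 (fire T1): [2 2 1]
step 3 (fire T3): [1 2 1]
step 4 (fire T1): [0 1 1]

0 1 1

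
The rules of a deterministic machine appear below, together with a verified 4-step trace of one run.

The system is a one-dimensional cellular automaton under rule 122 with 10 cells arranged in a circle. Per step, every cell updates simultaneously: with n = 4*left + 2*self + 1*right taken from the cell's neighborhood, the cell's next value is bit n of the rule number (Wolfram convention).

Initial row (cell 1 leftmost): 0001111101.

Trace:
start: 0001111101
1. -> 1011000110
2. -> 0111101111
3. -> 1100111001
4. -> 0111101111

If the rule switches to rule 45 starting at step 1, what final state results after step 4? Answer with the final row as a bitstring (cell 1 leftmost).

(re-executing steps 1..4 under rule 45; state before step 1: 0001111101)
1. -> 0101000011
2. -> 1111011010
3. -> 1000110111
4. -> 0010101100

0010101100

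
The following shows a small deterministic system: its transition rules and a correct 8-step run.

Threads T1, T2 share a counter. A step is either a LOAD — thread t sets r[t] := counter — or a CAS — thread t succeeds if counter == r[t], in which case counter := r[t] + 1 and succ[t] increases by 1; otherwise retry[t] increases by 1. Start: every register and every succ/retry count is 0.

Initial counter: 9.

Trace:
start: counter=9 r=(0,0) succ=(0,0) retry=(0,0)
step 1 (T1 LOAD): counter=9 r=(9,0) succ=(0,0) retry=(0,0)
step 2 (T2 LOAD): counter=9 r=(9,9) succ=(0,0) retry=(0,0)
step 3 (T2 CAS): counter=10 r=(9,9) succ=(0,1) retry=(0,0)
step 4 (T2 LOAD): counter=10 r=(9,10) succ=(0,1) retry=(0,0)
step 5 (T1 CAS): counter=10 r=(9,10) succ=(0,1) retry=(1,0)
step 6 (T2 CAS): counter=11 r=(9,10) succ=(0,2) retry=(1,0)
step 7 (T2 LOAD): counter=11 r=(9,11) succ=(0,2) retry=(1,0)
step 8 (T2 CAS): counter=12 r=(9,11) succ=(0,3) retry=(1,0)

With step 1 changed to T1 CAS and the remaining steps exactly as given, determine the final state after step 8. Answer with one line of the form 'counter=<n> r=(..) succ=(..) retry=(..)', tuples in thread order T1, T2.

counter=12 r=(0,11) succ=(0,3) retry=(2,0)

(re-executing from step 1 with the substitution; state before step 1: counter=9 r=(0,0) succ=(0,0) retry=(0,0))
step 1 (T1 CAS): counter=9 r=(0,0) succ=(0,0) retry=(1,0)
step 2 (T2 LOAD): counter=9 r=(0,9) succ=(0,0) retry=(1,0)
step 3 (T2 CAS): counter=10 r=(0,9) succ=(0,1) retry=(1,0)
step 4 (T2 LOAD): counter=10 r=(0,10) succ=(0,1) retry=(1,0)
step 5 (T1 CAS): counter=10 r=(0,10) succ=(0,1) retry=(2,0)
step 6 (T2 CAS): counter=11 r=(0,10) succ=(0,2) retry=(2,0)
step 7 (T2 LOAD): counter=11 r=(0,11) succ=(0,2) retry=(2,0)
step 8 (T2 CAS): counter=12 r=(0,11) succ=(0,3) retry=(2,0)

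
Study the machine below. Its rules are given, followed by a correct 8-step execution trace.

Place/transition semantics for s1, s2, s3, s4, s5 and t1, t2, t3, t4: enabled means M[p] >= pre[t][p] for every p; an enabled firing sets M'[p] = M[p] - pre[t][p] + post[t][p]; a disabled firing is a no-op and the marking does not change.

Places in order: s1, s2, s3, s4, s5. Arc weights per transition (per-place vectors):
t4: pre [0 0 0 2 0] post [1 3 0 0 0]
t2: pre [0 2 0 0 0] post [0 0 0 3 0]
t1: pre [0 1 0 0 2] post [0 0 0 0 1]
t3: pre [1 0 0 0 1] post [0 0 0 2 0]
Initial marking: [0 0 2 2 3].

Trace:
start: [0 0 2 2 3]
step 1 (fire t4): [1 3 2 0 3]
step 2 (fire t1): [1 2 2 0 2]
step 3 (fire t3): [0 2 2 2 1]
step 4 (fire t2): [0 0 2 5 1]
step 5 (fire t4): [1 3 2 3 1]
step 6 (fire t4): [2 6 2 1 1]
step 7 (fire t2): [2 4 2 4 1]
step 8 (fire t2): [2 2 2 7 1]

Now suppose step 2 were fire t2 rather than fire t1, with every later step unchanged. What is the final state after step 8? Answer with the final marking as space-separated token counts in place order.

2 3 2 7 2

(re-executing from step 2 with the substitution; state before step 2: [1 3 2 0 3])
step 2 (fire t2): [1 1 2 3 3]
step 3 (fire t3): [0 1 2 5 2]
step 4 (fire t2): [0 1 2 5 2]
step 5 (fire t4): [1 4 2 3 2]
step 6 (fire t4): [2 7 2 1 2]
step 7 (fire t2): [2 5 2 4 2]
step 8 (fire t2): [2 3 2 7 2]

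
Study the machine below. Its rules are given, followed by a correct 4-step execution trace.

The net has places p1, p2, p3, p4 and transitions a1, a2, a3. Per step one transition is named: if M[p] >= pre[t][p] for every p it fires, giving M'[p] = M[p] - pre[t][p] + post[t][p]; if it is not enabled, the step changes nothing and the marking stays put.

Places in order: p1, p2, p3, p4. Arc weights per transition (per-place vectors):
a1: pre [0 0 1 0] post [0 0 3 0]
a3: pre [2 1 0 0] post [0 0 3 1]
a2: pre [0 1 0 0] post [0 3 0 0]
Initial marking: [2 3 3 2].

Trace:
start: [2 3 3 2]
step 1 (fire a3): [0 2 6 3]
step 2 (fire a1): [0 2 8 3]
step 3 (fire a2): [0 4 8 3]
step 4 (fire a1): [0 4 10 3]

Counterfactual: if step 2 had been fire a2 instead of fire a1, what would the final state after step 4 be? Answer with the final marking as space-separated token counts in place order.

0 6 8 3

(re-executing from step 2 with the substitution; state before step 2: [0 2 6 3])
step 2 (fire a2): [0 4 6 3]
step 3 (fire a2): [0 6 6 3]
step 4 (fire a1): [0 6 8 3]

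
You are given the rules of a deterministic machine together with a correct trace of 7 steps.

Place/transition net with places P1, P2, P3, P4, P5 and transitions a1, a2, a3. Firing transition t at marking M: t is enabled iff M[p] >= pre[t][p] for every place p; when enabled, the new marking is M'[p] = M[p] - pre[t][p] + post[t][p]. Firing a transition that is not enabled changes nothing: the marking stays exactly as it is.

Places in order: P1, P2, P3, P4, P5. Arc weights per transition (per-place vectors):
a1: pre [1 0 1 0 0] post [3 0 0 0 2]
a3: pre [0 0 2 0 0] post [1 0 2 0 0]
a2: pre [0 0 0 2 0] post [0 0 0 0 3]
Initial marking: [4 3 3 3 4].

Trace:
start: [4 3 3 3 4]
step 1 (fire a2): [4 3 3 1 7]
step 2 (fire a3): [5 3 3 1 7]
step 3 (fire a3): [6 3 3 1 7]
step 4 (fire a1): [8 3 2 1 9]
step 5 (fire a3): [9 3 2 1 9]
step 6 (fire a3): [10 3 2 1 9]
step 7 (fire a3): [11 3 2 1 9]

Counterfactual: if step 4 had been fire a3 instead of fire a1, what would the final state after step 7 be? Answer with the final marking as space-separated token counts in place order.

10 3 3 1 7

(re-executing from step 4 with the substitution; state before step 4: [6 3 3 1 7])
step 4 (fire a3): [7 3 3 1 7]
step 5 (fire a3): [8 3 3 1 7]
step 6 (fire a3): [9 3 3 1 7]
step 7 (fire a3): [10 3 3 1 7]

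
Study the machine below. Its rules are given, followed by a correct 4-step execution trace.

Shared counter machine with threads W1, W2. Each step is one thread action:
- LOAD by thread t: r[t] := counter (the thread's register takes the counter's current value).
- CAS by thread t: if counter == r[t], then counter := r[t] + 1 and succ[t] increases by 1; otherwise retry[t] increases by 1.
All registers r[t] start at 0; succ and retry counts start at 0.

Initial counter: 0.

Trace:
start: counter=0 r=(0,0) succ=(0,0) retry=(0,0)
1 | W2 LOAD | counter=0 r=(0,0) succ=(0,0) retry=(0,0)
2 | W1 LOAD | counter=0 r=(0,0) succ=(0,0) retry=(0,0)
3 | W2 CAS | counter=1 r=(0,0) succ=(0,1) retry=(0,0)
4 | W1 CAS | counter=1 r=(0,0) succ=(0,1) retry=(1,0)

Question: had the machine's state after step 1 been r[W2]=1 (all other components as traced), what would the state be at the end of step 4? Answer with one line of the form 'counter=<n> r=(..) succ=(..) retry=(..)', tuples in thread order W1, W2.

state after step 1 := counter=0 r=(0,1) succ=(0,0) retry=(0,0)
2 | W1 LOAD | counter=0 r=(0,1) succ=(0,0) retry=(0,0)
3 | W2 CAS | counter=0 r=(0,1) succ=(0,0) retry=(0,1)
4 | W1 CAS | counter=1 r=(0,1) succ=(1,0) retry=(0,1)

counter=1 r=(0,1) succ=(1,0) retry=(0,1)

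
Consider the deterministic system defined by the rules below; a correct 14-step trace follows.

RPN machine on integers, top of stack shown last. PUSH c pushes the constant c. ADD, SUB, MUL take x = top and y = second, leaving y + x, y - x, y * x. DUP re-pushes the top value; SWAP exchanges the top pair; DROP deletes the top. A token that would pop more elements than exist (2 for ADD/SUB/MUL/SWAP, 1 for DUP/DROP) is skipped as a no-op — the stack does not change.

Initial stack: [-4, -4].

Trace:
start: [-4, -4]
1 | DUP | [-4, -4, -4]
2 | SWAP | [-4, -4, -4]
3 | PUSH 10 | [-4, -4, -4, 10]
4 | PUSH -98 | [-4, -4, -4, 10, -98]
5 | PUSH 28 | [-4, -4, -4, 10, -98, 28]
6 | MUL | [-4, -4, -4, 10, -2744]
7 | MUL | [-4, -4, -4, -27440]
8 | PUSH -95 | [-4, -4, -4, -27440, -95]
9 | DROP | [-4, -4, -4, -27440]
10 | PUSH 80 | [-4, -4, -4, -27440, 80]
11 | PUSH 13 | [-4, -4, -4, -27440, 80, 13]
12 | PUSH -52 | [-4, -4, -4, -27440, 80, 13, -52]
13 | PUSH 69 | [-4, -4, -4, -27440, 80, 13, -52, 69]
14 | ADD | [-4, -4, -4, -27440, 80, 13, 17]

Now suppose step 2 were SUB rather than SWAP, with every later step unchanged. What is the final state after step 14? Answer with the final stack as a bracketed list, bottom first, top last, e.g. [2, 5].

(re-executing from step 2 with the substitution; state before step 2: [-4, -4, -4])
2 | SUB | [-4, 0]
3 | PUSH 10 | [-4, 0, 10]
4 | PUSH -98 | [-4, 0, 10, -98]
5 | PUSH 28 | [-4, 0, 10, -98, 28]
6 | MUL | [-4, 0, 10, -2744]
7 | MUL | [-4, 0, -27440]
8 | PUSH -95 | [-4, 0, -27440, -95]
9 | DROP | [-4, 0, -27440]
10 | PUSH 80 | [-4, 0, -27440, 80]
11 | PUSH 13 | [-4, 0, -27440, 80, 13]
12 | PUSH -52 | [-4, 0, -27440, 80, 13, -52]
13 | PUSH 69 | [-4, 0, -27440, 80, 13, -52, 69]
14 | ADD | [-4, 0, -27440, 80, 13, 17]

[-4, 0, -27440, 80, 13, 17]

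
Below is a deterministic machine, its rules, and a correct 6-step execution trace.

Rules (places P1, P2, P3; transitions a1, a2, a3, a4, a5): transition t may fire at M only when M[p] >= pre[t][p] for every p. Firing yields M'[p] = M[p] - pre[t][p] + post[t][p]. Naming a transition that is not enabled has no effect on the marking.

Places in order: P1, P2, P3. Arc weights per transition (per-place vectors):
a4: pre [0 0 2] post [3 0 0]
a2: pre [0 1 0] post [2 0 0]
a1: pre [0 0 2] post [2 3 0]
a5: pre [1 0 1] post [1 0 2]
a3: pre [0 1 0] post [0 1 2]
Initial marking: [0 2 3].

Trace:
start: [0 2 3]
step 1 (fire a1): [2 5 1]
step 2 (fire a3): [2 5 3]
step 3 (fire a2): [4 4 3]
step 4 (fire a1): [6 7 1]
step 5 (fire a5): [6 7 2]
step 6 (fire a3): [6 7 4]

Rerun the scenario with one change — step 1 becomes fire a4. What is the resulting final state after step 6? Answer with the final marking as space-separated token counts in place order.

7 4 4

(re-executing from step 1 with the substitution; state before step 1: [0 2 3])
step 1 (fire a4): [3 2 1]
step 2 (fire a3): [3 2 3]
step 3 (fire a2): [5 1 3]
step 4 (fire a1): [7 4 1]
step 5 (fire a5): [7 4 2]
step 6 (fire a3): [7 4 4]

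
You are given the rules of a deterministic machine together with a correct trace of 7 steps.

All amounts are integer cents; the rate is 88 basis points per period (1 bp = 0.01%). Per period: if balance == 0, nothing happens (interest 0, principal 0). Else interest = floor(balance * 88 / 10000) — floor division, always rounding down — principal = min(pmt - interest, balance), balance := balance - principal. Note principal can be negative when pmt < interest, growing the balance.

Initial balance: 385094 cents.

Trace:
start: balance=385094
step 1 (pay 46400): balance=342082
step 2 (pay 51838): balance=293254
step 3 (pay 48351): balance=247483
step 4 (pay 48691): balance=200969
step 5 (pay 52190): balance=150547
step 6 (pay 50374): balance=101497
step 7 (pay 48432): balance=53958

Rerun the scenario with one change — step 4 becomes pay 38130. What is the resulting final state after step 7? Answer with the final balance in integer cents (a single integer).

(re-executing from step 4 with the substitution; state before step 4: balance=247483)
step 4 (pay 38130): balance=211530
step 5 (pay 52190): balance=161201
step 6 (pay 50374): balance=112245
step 7 (pay 48432): balance=64800

64800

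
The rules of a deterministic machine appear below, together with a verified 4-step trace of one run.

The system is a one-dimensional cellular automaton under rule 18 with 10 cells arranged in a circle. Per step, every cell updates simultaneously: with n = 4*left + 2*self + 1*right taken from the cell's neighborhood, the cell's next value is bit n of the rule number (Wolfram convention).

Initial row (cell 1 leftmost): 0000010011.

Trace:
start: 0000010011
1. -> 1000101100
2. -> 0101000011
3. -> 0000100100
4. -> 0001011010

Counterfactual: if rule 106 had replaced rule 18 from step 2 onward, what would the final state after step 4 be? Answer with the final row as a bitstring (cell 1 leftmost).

(re-executing steps 2..4 under rule 106; state before step 2: 1000101100)
2. -> 0001011101
3. -> 0010110110
4. -> 0101111110

0101111110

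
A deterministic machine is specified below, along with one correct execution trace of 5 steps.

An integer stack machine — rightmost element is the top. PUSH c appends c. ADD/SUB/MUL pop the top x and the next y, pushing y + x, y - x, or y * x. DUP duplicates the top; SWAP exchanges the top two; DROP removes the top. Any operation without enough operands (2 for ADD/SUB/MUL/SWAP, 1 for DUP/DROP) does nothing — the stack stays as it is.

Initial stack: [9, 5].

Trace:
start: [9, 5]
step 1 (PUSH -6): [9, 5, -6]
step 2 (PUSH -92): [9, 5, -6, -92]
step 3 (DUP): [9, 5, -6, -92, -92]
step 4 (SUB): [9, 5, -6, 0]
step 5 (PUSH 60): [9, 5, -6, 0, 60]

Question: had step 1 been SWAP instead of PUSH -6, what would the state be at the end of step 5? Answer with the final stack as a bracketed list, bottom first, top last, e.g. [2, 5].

[5, 9, 0, 60]

(re-executing from step 1 with the substitution; state before step 1: [9, 5])
step 1 (SWAP): [5, 9]
step 2 (PUSH -92): [5, 9, -92]
step 3 (DUP): [5, 9, -92, -92]
step 4 (SUB): [5, 9, 0]
step 5 (PUSH 60): [5, 9, 0, 60]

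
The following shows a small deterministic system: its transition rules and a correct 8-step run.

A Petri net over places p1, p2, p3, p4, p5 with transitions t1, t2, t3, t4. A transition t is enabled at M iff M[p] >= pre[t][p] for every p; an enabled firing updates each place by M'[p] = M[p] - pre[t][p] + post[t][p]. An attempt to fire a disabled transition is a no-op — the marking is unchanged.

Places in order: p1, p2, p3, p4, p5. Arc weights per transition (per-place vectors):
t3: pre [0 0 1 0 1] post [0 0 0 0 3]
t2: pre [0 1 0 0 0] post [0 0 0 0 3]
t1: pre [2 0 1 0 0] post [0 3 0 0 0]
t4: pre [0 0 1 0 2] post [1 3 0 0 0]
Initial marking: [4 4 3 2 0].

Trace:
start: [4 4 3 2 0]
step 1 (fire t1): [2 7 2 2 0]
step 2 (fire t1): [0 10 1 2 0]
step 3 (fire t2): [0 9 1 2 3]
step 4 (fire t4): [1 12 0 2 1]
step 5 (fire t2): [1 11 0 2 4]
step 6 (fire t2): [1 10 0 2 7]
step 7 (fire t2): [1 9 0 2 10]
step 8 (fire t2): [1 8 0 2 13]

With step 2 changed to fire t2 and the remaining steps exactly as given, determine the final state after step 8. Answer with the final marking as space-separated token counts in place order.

(re-executing from step 2 with the substitution; state before step 2: [2 7 2 2 0])
step 2 (fire t2): [2 6 2 2 3]
step 3 (fire t2): [2 5 2 2 6]
step 4 (fire t4): [3 8 1 2 4]
step 5 (fire t2): [3 7 1 2 7]
step 6 (fire t2): [3 6 1 2 10]
step 7 (fire t2): [3 5 1 2 13]
step 8 (fire t2): [3 4 1 2 16]

3 4 1 2 16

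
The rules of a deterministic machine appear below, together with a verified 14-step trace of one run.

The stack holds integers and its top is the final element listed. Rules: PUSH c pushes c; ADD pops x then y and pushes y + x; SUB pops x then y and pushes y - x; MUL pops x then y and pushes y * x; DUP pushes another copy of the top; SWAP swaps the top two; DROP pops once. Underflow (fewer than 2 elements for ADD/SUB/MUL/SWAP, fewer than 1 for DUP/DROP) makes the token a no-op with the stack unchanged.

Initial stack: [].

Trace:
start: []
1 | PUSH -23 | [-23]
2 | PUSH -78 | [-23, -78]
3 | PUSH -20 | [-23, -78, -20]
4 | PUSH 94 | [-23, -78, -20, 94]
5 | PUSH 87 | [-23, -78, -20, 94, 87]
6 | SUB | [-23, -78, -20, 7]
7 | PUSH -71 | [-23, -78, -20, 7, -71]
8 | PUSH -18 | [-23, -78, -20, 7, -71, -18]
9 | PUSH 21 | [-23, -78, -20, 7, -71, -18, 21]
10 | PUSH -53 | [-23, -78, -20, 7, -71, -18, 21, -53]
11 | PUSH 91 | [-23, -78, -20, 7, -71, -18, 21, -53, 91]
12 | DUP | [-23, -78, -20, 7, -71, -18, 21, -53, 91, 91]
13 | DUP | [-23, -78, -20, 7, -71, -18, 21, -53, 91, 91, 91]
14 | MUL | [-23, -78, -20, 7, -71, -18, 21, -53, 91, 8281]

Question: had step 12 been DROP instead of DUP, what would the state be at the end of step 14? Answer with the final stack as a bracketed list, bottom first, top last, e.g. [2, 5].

[-23, -78, -20, 7, -71, -18, 21, 2809]

(re-executing from step 12 with the substitution; state before step 12: [-23, -78, -20, 7, -71, -18, 21, -53, 91])
12 | DROP | [-23, -78, -20, 7, -71, -18, 21, -53]
13 | DUP | [-23, -78, -20, 7, -71, -18, 21, -53, -53]
14 | MUL | [-23, -78, -20, 7, -71, -18, 21, 2809]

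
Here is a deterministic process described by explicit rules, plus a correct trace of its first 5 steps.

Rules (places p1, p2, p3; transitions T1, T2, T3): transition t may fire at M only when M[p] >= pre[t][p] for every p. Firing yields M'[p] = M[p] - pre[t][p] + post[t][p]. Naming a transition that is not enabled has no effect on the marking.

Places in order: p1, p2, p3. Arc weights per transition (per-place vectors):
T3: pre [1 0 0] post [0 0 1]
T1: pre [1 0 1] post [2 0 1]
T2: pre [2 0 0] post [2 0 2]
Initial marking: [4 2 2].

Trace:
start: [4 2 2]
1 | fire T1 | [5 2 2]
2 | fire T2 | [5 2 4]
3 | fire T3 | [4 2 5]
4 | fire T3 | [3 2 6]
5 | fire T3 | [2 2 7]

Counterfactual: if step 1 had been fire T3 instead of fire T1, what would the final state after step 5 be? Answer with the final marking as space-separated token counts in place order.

(re-executing from step 1 with the substitution; state before step 1: [4 2 2])
1 | fire T3 | [3 2 3]
2 | fire T2 | [3 2 5]
3 | fire T3 | [2 2 6]
4 | fire T3 | [1 2 7]
5 | fire T3 | [0 2 8]

0 2 8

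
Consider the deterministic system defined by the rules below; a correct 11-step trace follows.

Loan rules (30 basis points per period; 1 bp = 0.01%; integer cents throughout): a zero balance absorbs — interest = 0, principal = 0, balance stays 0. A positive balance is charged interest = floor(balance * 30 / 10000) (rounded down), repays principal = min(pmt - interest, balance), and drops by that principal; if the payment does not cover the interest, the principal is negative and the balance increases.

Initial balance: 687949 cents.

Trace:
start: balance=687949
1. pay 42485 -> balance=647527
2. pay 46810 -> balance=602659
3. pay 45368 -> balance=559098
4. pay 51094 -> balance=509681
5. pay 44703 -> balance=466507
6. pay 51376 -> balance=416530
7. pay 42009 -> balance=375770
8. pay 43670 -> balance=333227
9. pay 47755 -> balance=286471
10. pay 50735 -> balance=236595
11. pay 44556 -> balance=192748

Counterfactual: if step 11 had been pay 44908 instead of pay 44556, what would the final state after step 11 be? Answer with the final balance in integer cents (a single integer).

192396

(re-executing from step 11 with the substitution; state before step 11: balance=236595)
11. pay 44908 -> balance=192396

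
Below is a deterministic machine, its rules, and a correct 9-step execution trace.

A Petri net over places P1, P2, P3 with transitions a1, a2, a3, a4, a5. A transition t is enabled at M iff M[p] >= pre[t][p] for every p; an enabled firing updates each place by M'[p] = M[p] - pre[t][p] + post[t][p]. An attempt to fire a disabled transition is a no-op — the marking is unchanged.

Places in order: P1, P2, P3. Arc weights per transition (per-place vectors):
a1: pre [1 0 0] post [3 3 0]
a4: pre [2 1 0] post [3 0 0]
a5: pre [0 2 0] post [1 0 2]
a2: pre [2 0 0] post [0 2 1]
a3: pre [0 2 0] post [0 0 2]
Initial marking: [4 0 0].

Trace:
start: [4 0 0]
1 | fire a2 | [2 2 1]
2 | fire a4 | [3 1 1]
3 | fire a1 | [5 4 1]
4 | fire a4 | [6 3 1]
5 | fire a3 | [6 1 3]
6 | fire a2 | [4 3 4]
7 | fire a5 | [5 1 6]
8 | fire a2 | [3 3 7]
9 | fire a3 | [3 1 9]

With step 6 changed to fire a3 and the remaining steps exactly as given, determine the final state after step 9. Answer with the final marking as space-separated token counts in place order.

(re-executing from step 6 with the substitution; state before step 6: [6 1 3])
6 | fire a3 | [6 1 3]
7 | fire a5 | [6 1 3]
8 | fire a2 | [4 3 4]
9 | fire a3 | [4 1 6]

4 1 6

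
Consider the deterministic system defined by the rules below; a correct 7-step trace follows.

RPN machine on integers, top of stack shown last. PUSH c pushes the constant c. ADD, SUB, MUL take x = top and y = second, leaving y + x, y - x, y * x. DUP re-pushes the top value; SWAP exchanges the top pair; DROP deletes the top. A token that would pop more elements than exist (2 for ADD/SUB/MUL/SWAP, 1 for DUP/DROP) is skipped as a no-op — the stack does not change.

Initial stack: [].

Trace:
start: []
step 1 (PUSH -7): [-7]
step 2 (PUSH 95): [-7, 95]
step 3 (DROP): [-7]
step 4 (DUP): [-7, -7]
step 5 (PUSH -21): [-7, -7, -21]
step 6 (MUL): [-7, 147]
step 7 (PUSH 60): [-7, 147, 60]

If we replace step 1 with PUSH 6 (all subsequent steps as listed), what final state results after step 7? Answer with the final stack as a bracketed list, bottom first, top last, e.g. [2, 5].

(re-executing from step 1 with the substitution; state before step 1: [])
step 1 (PUSH 6): [6]
step 2 (PUSH 95): [6, 95]
step 3 (DROP): [6]
step 4 (DUP): [6, 6]
step 5 (PUSH -21): [6, 6, -21]
step 6 (MUL): [6, -126]
step 7 (PUSH 60): [6, -126, 60]

[6, -126, 60]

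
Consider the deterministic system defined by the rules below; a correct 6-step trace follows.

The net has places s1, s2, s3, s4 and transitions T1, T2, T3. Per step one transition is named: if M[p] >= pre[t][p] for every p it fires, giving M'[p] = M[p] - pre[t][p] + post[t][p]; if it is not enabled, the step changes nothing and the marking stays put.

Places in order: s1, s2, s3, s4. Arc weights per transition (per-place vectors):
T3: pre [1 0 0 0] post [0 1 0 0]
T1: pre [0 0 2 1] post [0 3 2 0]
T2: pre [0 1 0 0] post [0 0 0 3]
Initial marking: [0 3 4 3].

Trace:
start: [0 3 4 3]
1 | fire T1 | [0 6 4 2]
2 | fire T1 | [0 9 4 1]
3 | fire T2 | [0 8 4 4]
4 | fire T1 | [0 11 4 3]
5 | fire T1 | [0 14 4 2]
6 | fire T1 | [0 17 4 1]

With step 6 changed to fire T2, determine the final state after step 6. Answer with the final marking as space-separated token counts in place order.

(re-executing from step 6 with the substitution; state before step 6: [0 14 4 2])
6 | fire T2 | [0 13 4 5]

0 13 4 5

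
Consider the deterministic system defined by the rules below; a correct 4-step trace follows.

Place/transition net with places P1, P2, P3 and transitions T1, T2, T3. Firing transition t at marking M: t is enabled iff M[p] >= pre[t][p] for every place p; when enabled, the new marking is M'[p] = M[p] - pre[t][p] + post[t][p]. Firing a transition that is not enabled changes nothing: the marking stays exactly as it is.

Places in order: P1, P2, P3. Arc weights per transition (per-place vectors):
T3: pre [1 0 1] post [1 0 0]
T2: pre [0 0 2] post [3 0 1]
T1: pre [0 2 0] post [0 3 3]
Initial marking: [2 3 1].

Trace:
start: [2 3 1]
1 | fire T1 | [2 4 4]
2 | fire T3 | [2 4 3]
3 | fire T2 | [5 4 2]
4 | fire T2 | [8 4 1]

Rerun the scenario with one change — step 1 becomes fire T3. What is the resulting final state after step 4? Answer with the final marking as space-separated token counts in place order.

(re-executing from step 1 with the substitution; state before step 1: [2 3 1])
1 | fire T3 | [2 3 0]
2 | fire T3 | [2 3 0]
3 | fire T2 | [2 3 0]
4 | fire T2 | [2 3 0]

2 3 0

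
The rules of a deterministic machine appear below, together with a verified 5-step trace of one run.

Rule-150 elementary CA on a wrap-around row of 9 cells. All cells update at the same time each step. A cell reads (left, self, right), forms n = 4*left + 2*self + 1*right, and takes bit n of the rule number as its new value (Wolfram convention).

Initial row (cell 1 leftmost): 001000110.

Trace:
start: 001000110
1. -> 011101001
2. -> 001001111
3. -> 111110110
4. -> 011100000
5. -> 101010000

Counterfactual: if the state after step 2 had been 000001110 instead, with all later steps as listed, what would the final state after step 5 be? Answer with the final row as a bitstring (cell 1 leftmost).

state after step 2 := 000001110
3. -> 000010101
4. -> 100110101
5. -> 011000100

011000100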